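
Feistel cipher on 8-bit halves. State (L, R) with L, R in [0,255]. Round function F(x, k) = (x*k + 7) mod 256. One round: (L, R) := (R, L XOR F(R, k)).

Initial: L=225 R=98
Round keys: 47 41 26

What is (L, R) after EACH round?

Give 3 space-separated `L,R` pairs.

Answer: 98,228 228,233 233,85

Derivation:
Round 1 (k=47): L=98 R=228
Round 2 (k=41): L=228 R=233
Round 3 (k=26): L=233 R=85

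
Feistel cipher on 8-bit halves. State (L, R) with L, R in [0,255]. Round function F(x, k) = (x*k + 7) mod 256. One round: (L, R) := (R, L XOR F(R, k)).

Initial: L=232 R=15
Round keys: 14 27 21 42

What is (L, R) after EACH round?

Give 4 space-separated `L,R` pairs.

Answer: 15,49 49,61 61,57 57,92

Derivation:
Round 1 (k=14): L=15 R=49
Round 2 (k=27): L=49 R=61
Round 3 (k=21): L=61 R=57
Round 4 (k=42): L=57 R=92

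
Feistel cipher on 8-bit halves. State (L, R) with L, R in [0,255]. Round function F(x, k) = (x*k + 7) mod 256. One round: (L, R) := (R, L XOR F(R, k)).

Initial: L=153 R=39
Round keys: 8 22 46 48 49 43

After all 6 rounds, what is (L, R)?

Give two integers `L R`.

Round 1 (k=8): L=39 R=166
Round 2 (k=22): L=166 R=108
Round 3 (k=46): L=108 R=201
Round 4 (k=48): L=201 R=219
Round 5 (k=49): L=219 R=59
Round 6 (k=43): L=59 R=43

Answer: 59 43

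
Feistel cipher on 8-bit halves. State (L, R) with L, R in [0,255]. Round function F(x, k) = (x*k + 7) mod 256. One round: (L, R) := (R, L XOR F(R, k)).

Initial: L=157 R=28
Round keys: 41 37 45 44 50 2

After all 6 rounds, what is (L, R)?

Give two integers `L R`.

Round 1 (k=41): L=28 R=30
Round 2 (k=37): L=30 R=65
Round 3 (k=45): L=65 R=106
Round 4 (k=44): L=106 R=126
Round 5 (k=50): L=126 R=201
Round 6 (k=2): L=201 R=231

Answer: 201 231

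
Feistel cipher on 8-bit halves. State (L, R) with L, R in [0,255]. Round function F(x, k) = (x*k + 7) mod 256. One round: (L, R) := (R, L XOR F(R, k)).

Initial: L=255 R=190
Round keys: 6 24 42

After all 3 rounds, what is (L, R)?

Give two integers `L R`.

Round 1 (k=6): L=190 R=132
Round 2 (k=24): L=132 R=217
Round 3 (k=42): L=217 R=37

Answer: 217 37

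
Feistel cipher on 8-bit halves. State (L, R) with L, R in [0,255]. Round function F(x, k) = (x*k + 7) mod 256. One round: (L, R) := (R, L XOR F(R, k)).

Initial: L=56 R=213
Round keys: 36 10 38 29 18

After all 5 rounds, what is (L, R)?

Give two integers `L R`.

Round 1 (k=36): L=213 R=195
Round 2 (k=10): L=195 R=112
Round 3 (k=38): L=112 R=100
Round 4 (k=29): L=100 R=43
Round 5 (k=18): L=43 R=105

Answer: 43 105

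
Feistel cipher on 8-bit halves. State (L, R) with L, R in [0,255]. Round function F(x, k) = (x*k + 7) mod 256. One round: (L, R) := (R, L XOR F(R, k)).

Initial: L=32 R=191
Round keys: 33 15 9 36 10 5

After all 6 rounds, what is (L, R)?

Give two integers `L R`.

Answer: 154 228

Derivation:
Round 1 (k=33): L=191 R=134
Round 2 (k=15): L=134 R=94
Round 3 (k=9): L=94 R=211
Round 4 (k=36): L=211 R=237
Round 5 (k=10): L=237 R=154
Round 6 (k=5): L=154 R=228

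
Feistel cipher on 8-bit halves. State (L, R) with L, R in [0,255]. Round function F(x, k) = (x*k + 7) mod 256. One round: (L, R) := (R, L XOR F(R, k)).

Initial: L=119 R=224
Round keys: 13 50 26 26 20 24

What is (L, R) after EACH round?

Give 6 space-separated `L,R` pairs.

Answer: 224,16 16,199 199,45 45,94 94,114 114,233

Derivation:
Round 1 (k=13): L=224 R=16
Round 2 (k=50): L=16 R=199
Round 3 (k=26): L=199 R=45
Round 4 (k=26): L=45 R=94
Round 5 (k=20): L=94 R=114
Round 6 (k=24): L=114 R=233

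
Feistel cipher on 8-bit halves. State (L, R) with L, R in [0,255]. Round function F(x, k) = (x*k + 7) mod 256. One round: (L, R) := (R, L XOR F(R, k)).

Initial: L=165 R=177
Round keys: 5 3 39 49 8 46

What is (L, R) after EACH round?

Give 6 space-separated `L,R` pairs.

Round 1 (k=5): L=177 R=217
Round 2 (k=3): L=217 R=35
Round 3 (k=39): L=35 R=133
Round 4 (k=49): L=133 R=95
Round 5 (k=8): L=95 R=122
Round 6 (k=46): L=122 R=172

Answer: 177,217 217,35 35,133 133,95 95,122 122,172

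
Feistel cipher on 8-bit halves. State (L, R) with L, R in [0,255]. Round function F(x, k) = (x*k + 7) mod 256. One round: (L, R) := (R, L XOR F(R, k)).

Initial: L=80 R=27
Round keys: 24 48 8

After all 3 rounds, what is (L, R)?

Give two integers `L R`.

Answer: 204 184

Derivation:
Round 1 (k=24): L=27 R=223
Round 2 (k=48): L=223 R=204
Round 3 (k=8): L=204 R=184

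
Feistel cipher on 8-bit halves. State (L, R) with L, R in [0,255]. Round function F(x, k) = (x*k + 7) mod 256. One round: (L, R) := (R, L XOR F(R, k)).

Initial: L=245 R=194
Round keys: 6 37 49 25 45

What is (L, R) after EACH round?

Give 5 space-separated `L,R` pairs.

Answer: 194,102 102,7 7,56 56,120 120,39

Derivation:
Round 1 (k=6): L=194 R=102
Round 2 (k=37): L=102 R=7
Round 3 (k=49): L=7 R=56
Round 4 (k=25): L=56 R=120
Round 5 (k=45): L=120 R=39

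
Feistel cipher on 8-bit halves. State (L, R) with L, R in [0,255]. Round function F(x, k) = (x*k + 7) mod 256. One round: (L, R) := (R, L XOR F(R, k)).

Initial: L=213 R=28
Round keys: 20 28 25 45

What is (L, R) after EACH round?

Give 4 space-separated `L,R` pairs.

Round 1 (k=20): L=28 R=226
Round 2 (k=28): L=226 R=163
Round 3 (k=25): L=163 R=16
Round 4 (k=45): L=16 R=116

Answer: 28,226 226,163 163,16 16,116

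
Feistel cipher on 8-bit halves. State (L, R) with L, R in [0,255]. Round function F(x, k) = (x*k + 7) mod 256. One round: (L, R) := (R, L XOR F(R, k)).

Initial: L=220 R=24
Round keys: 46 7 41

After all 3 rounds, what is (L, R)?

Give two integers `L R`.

Round 1 (k=46): L=24 R=139
Round 2 (k=7): L=139 R=204
Round 3 (k=41): L=204 R=56

Answer: 204 56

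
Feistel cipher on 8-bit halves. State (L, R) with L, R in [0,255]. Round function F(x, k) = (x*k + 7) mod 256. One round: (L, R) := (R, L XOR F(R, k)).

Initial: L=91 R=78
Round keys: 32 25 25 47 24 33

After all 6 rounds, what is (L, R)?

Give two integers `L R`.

Answer: 167 180

Derivation:
Round 1 (k=32): L=78 R=156
Round 2 (k=25): L=156 R=13
Round 3 (k=25): L=13 R=208
Round 4 (k=47): L=208 R=58
Round 5 (k=24): L=58 R=167
Round 6 (k=33): L=167 R=180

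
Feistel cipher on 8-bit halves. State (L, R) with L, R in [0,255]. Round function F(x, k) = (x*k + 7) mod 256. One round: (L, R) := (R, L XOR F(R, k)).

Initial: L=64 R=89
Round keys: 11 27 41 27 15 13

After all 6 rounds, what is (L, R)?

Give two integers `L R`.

Round 1 (k=11): L=89 R=154
Round 2 (k=27): L=154 R=28
Round 3 (k=41): L=28 R=25
Round 4 (k=27): L=25 R=182
Round 5 (k=15): L=182 R=168
Round 6 (k=13): L=168 R=57

Answer: 168 57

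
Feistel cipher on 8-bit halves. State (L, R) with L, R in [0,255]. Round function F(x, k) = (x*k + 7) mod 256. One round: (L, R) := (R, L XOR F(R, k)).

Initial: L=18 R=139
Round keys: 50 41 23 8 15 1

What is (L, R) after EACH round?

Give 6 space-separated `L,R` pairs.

Answer: 139,63 63,149 149,85 85,58 58,56 56,5

Derivation:
Round 1 (k=50): L=139 R=63
Round 2 (k=41): L=63 R=149
Round 3 (k=23): L=149 R=85
Round 4 (k=8): L=85 R=58
Round 5 (k=15): L=58 R=56
Round 6 (k=1): L=56 R=5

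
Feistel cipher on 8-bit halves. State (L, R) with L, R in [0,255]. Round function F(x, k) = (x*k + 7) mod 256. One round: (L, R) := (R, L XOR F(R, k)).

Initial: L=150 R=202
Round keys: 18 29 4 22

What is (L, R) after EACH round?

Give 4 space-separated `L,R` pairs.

Answer: 202,173 173,106 106,2 2,89

Derivation:
Round 1 (k=18): L=202 R=173
Round 2 (k=29): L=173 R=106
Round 3 (k=4): L=106 R=2
Round 4 (k=22): L=2 R=89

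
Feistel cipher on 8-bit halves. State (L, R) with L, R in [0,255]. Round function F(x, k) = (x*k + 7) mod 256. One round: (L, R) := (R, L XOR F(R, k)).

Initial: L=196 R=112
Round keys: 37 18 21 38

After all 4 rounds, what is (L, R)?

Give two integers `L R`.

Round 1 (k=37): L=112 R=243
Round 2 (k=18): L=243 R=109
Round 3 (k=21): L=109 R=11
Round 4 (k=38): L=11 R=196

Answer: 11 196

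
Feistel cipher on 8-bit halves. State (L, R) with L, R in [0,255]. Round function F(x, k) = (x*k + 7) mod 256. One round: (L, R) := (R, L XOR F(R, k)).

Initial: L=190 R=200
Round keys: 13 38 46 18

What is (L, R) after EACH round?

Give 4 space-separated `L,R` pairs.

Round 1 (k=13): L=200 R=145
Round 2 (k=38): L=145 R=69
Round 3 (k=46): L=69 R=252
Round 4 (k=18): L=252 R=250

Answer: 200,145 145,69 69,252 252,250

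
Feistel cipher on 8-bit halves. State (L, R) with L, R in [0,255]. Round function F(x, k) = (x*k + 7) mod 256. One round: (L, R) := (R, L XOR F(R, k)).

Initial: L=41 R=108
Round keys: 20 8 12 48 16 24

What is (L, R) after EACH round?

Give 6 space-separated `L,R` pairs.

Round 1 (k=20): L=108 R=94
Round 2 (k=8): L=94 R=155
Round 3 (k=12): L=155 R=21
Round 4 (k=48): L=21 R=108
Round 5 (k=16): L=108 R=210
Round 6 (k=24): L=210 R=219

Answer: 108,94 94,155 155,21 21,108 108,210 210,219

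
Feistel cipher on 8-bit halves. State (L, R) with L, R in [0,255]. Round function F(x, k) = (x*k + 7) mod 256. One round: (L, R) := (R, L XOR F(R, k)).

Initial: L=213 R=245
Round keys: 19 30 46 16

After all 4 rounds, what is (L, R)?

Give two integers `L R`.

Answer: 252 147

Derivation:
Round 1 (k=19): L=245 R=227
Round 2 (k=30): L=227 R=84
Round 3 (k=46): L=84 R=252
Round 4 (k=16): L=252 R=147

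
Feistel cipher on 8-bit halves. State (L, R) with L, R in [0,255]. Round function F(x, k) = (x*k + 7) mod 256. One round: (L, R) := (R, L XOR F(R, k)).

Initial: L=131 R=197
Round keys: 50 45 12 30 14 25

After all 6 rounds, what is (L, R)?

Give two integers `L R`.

Round 1 (k=50): L=197 R=2
Round 2 (k=45): L=2 R=164
Round 3 (k=12): L=164 R=181
Round 4 (k=30): L=181 R=153
Round 5 (k=14): L=153 R=208
Round 6 (k=25): L=208 R=206

Answer: 208 206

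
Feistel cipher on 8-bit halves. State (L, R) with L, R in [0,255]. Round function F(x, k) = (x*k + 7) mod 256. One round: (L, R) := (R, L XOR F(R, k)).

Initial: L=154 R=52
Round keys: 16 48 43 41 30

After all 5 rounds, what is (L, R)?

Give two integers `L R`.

Answer: 167 12

Derivation:
Round 1 (k=16): L=52 R=221
Round 2 (k=48): L=221 R=67
Round 3 (k=43): L=67 R=149
Round 4 (k=41): L=149 R=167
Round 5 (k=30): L=167 R=12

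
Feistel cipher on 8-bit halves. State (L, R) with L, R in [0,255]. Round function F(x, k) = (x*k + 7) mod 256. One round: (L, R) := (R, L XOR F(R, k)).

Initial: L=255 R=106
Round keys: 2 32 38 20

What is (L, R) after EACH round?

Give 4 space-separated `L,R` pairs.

Answer: 106,36 36,237 237,17 17,182

Derivation:
Round 1 (k=2): L=106 R=36
Round 2 (k=32): L=36 R=237
Round 3 (k=38): L=237 R=17
Round 4 (k=20): L=17 R=182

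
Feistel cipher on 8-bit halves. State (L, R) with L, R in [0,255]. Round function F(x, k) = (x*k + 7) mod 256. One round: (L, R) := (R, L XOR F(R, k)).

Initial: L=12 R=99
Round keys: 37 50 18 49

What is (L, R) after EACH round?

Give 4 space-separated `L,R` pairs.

Round 1 (k=37): L=99 R=90
Round 2 (k=50): L=90 R=248
Round 3 (k=18): L=248 R=45
Round 4 (k=49): L=45 R=92

Answer: 99,90 90,248 248,45 45,92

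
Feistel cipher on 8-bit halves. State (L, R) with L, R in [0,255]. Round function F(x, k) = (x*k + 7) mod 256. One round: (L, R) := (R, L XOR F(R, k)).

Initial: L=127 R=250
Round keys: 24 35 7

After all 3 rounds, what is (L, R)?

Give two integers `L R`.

Round 1 (k=24): L=250 R=8
Round 2 (k=35): L=8 R=229
Round 3 (k=7): L=229 R=66

Answer: 229 66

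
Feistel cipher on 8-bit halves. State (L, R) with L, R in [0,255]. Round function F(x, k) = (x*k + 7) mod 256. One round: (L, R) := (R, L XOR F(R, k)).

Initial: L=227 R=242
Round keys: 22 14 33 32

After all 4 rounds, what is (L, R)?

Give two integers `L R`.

Round 1 (k=22): L=242 R=48
Round 2 (k=14): L=48 R=85
Round 3 (k=33): L=85 R=204
Round 4 (k=32): L=204 R=210

Answer: 204 210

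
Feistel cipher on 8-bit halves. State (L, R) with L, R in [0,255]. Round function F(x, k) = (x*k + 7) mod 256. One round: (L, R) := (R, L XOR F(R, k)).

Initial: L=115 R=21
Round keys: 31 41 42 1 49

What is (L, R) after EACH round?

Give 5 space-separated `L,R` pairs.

Answer: 21,225 225,5 5,56 56,58 58,25

Derivation:
Round 1 (k=31): L=21 R=225
Round 2 (k=41): L=225 R=5
Round 3 (k=42): L=5 R=56
Round 4 (k=1): L=56 R=58
Round 5 (k=49): L=58 R=25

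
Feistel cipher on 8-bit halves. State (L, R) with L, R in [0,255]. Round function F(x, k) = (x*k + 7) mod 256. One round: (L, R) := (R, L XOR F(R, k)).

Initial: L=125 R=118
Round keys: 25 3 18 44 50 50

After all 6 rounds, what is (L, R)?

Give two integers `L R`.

Answer: 98 153

Derivation:
Round 1 (k=25): L=118 R=240
Round 2 (k=3): L=240 R=161
Round 3 (k=18): L=161 R=169
Round 4 (k=44): L=169 R=178
Round 5 (k=50): L=178 R=98
Round 6 (k=50): L=98 R=153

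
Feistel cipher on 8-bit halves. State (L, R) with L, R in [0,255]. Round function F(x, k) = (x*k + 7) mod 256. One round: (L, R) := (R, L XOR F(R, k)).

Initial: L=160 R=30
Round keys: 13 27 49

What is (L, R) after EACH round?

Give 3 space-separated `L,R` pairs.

Answer: 30,45 45,216 216,114

Derivation:
Round 1 (k=13): L=30 R=45
Round 2 (k=27): L=45 R=216
Round 3 (k=49): L=216 R=114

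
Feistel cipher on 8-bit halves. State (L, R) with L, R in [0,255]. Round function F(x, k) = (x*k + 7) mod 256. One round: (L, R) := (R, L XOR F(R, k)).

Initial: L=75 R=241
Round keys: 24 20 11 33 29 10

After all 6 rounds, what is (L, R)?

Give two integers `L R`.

Round 1 (k=24): L=241 R=212
Round 2 (k=20): L=212 R=102
Round 3 (k=11): L=102 R=189
Round 4 (k=33): L=189 R=2
Round 5 (k=29): L=2 R=252
Round 6 (k=10): L=252 R=221

Answer: 252 221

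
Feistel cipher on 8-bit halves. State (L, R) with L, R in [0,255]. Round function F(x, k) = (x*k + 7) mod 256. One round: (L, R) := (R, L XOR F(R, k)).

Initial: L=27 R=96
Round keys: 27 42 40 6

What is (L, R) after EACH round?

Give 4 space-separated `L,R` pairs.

Answer: 96,60 60,191 191,227 227,230

Derivation:
Round 1 (k=27): L=96 R=60
Round 2 (k=42): L=60 R=191
Round 3 (k=40): L=191 R=227
Round 4 (k=6): L=227 R=230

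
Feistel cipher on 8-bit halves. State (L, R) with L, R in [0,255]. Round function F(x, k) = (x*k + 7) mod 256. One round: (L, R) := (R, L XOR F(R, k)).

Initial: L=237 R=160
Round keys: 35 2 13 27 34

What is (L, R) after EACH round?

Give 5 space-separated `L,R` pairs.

Round 1 (k=35): L=160 R=10
Round 2 (k=2): L=10 R=187
Round 3 (k=13): L=187 R=140
Round 4 (k=27): L=140 R=112
Round 5 (k=34): L=112 R=107

Answer: 160,10 10,187 187,140 140,112 112,107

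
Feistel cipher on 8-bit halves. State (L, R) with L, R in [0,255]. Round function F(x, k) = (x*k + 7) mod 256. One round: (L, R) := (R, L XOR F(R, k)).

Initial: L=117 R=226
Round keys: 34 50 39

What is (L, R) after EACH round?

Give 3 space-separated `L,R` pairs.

Answer: 226,126 126,65 65,144

Derivation:
Round 1 (k=34): L=226 R=126
Round 2 (k=50): L=126 R=65
Round 3 (k=39): L=65 R=144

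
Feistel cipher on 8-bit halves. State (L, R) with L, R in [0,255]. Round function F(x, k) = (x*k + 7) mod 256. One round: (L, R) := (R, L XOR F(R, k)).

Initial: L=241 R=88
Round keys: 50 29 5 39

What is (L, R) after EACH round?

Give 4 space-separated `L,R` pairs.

Answer: 88,198 198,45 45,46 46,36

Derivation:
Round 1 (k=50): L=88 R=198
Round 2 (k=29): L=198 R=45
Round 3 (k=5): L=45 R=46
Round 4 (k=39): L=46 R=36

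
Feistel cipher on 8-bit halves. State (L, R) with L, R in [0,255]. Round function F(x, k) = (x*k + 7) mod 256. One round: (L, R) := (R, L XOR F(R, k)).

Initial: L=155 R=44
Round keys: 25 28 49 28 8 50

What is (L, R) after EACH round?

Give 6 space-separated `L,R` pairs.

Answer: 44,200 200,203 203,42 42,84 84,141 141,197

Derivation:
Round 1 (k=25): L=44 R=200
Round 2 (k=28): L=200 R=203
Round 3 (k=49): L=203 R=42
Round 4 (k=28): L=42 R=84
Round 5 (k=8): L=84 R=141
Round 6 (k=50): L=141 R=197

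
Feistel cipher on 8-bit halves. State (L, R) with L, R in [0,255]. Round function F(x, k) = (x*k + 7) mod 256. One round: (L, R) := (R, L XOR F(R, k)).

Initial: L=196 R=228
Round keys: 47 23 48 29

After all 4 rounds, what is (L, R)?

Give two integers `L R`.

Round 1 (k=47): L=228 R=39
Round 2 (k=23): L=39 R=108
Round 3 (k=48): L=108 R=96
Round 4 (k=29): L=96 R=139

Answer: 96 139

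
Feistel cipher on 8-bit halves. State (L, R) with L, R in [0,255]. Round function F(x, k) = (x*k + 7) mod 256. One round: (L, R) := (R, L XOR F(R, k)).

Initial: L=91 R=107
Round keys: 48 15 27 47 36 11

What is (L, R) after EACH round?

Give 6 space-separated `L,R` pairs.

Round 1 (k=48): L=107 R=76
Round 2 (k=15): L=76 R=16
Round 3 (k=27): L=16 R=251
Round 4 (k=47): L=251 R=12
Round 5 (k=36): L=12 R=76
Round 6 (k=11): L=76 R=71

Answer: 107,76 76,16 16,251 251,12 12,76 76,71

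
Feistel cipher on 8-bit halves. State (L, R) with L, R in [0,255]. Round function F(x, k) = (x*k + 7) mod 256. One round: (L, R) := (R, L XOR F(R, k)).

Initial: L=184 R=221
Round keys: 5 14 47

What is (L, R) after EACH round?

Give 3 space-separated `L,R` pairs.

Round 1 (k=5): L=221 R=224
Round 2 (k=14): L=224 R=154
Round 3 (k=47): L=154 R=173

Answer: 221,224 224,154 154,173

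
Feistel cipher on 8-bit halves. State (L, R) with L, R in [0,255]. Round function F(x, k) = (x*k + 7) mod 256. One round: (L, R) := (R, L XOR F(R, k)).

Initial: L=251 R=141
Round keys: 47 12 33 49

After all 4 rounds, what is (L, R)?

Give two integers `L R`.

Round 1 (k=47): L=141 R=17
Round 2 (k=12): L=17 R=94
Round 3 (k=33): L=94 R=52
Round 4 (k=49): L=52 R=165

Answer: 52 165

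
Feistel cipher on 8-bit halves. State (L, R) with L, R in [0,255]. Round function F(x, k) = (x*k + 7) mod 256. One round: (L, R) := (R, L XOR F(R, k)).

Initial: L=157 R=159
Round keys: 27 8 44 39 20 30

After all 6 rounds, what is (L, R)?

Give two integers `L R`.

Round 1 (k=27): L=159 R=81
Round 2 (k=8): L=81 R=16
Round 3 (k=44): L=16 R=150
Round 4 (k=39): L=150 R=241
Round 5 (k=20): L=241 R=77
Round 6 (k=30): L=77 R=252

Answer: 77 252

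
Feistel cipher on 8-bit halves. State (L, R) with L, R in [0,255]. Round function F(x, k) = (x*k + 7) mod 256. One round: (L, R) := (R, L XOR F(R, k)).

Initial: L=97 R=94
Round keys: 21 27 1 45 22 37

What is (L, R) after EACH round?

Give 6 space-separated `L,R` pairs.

Answer: 94,220 220,101 101,176 176,146 146,35 35,132

Derivation:
Round 1 (k=21): L=94 R=220
Round 2 (k=27): L=220 R=101
Round 3 (k=1): L=101 R=176
Round 4 (k=45): L=176 R=146
Round 5 (k=22): L=146 R=35
Round 6 (k=37): L=35 R=132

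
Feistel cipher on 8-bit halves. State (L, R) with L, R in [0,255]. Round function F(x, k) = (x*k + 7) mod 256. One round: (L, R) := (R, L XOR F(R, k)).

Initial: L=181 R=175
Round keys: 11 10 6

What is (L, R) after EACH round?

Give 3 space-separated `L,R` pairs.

Answer: 175,57 57,238 238,162

Derivation:
Round 1 (k=11): L=175 R=57
Round 2 (k=10): L=57 R=238
Round 3 (k=6): L=238 R=162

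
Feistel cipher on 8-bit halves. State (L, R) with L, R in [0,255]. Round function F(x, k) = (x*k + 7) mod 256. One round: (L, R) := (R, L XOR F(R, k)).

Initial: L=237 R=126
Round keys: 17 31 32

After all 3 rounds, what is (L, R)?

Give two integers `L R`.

Round 1 (k=17): L=126 R=136
Round 2 (k=31): L=136 R=1
Round 3 (k=32): L=1 R=175

Answer: 1 175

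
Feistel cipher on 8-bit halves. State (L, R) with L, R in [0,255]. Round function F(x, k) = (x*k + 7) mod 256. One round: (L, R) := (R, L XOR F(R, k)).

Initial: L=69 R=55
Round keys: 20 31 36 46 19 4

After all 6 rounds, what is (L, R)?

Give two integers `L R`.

Round 1 (k=20): L=55 R=22
Round 2 (k=31): L=22 R=134
Round 3 (k=36): L=134 R=201
Round 4 (k=46): L=201 R=163
Round 5 (k=19): L=163 R=233
Round 6 (k=4): L=233 R=8

Answer: 233 8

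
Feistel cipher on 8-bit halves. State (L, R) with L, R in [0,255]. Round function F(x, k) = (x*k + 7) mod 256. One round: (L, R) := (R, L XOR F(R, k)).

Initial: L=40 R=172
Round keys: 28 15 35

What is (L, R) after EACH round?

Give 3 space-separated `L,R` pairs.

Answer: 172,255 255,84 84,124

Derivation:
Round 1 (k=28): L=172 R=255
Round 2 (k=15): L=255 R=84
Round 3 (k=35): L=84 R=124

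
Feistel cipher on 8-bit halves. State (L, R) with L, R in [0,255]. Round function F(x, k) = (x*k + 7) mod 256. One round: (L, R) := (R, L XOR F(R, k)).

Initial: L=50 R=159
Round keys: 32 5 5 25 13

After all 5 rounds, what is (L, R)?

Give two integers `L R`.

Round 1 (k=32): L=159 R=213
Round 2 (k=5): L=213 R=175
Round 3 (k=5): L=175 R=167
Round 4 (k=25): L=167 R=249
Round 5 (k=13): L=249 R=11

Answer: 249 11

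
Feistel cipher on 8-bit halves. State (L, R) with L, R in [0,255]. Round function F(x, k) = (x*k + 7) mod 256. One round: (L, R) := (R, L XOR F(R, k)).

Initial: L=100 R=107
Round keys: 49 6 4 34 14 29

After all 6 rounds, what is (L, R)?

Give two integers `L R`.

Round 1 (k=49): L=107 R=230
Round 2 (k=6): L=230 R=0
Round 3 (k=4): L=0 R=225
Round 4 (k=34): L=225 R=233
Round 5 (k=14): L=233 R=36
Round 6 (k=29): L=36 R=242

Answer: 36 242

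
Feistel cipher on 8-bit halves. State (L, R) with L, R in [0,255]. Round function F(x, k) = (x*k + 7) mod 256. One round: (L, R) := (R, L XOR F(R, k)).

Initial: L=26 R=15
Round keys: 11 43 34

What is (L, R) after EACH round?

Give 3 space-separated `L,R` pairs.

Answer: 15,182 182,150 150,69

Derivation:
Round 1 (k=11): L=15 R=182
Round 2 (k=43): L=182 R=150
Round 3 (k=34): L=150 R=69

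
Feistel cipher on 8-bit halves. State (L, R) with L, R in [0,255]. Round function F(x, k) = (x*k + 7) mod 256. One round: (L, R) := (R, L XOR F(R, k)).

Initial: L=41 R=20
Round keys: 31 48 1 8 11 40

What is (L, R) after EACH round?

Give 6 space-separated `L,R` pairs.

Answer: 20,90 90,243 243,160 160,244 244,35 35,139

Derivation:
Round 1 (k=31): L=20 R=90
Round 2 (k=48): L=90 R=243
Round 3 (k=1): L=243 R=160
Round 4 (k=8): L=160 R=244
Round 5 (k=11): L=244 R=35
Round 6 (k=40): L=35 R=139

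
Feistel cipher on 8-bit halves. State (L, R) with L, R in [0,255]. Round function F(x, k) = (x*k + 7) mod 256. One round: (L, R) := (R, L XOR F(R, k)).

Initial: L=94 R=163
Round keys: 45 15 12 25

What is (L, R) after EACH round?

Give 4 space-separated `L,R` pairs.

Answer: 163,240 240,180 180,135 135,130

Derivation:
Round 1 (k=45): L=163 R=240
Round 2 (k=15): L=240 R=180
Round 3 (k=12): L=180 R=135
Round 4 (k=25): L=135 R=130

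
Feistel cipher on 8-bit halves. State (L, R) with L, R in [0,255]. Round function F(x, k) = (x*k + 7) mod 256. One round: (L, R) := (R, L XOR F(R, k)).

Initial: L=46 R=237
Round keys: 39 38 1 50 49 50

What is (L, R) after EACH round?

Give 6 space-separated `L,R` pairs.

Round 1 (k=39): L=237 R=12
Round 2 (k=38): L=12 R=34
Round 3 (k=1): L=34 R=37
Round 4 (k=50): L=37 R=99
Round 5 (k=49): L=99 R=223
Round 6 (k=50): L=223 R=246

Answer: 237,12 12,34 34,37 37,99 99,223 223,246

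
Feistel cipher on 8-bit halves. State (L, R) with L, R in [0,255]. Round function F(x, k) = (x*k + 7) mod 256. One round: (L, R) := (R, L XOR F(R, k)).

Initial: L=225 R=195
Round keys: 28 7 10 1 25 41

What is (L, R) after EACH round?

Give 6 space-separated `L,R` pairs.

Round 1 (k=28): L=195 R=186
Round 2 (k=7): L=186 R=222
Round 3 (k=10): L=222 R=9
Round 4 (k=1): L=9 R=206
Round 5 (k=25): L=206 R=44
Round 6 (k=41): L=44 R=221

Answer: 195,186 186,222 222,9 9,206 206,44 44,221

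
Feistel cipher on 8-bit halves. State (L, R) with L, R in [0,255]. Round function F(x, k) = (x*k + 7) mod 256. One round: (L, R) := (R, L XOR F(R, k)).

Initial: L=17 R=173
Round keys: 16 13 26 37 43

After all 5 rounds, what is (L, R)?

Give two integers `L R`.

Round 1 (k=16): L=173 R=198
Round 2 (k=13): L=198 R=184
Round 3 (k=26): L=184 R=113
Round 4 (k=37): L=113 R=228
Round 5 (k=43): L=228 R=34

Answer: 228 34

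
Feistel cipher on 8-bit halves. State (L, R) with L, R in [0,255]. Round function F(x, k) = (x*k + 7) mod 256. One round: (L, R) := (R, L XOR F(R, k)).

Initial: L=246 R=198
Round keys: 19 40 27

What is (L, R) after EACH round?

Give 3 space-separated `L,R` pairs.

Round 1 (k=19): L=198 R=79
Round 2 (k=40): L=79 R=153
Round 3 (k=27): L=153 R=101

Answer: 198,79 79,153 153,101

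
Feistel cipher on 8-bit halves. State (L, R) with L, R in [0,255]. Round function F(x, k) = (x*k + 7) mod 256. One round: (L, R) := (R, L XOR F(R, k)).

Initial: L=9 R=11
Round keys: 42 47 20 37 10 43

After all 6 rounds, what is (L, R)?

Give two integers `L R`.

Round 1 (k=42): L=11 R=220
Round 2 (k=47): L=220 R=96
Round 3 (k=20): L=96 R=91
Round 4 (k=37): L=91 R=78
Round 5 (k=10): L=78 R=72
Round 6 (k=43): L=72 R=81

Answer: 72 81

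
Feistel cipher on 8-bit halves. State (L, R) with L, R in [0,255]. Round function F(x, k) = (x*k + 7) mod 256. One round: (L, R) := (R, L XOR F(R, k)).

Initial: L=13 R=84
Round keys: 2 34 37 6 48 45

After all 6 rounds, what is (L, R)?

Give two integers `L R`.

Round 1 (k=2): L=84 R=162
Round 2 (k=34): L=162 R=223
Round 3 (k=37): L=223 R=224
Round 4 (k=6): L=224 R=152
Round 5 (k=48): L=152 R=103
Round 6 (k=45): L=103 R=186

Answer: 103 186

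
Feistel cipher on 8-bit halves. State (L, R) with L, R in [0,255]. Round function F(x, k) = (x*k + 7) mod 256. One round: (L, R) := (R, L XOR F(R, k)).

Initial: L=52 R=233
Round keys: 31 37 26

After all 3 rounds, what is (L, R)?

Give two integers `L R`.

Round 1 (k=31): L=233 R=10
Round 2 (k=37): L=10 R=144
Round 3 (k=26): L=144 R=173

Answer: 144 173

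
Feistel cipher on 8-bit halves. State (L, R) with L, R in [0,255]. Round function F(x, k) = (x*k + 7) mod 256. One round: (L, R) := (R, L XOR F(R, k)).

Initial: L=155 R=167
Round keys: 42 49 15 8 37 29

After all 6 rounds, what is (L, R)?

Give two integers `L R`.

Round 1 (k=42): L=167 R=246
Round 2 (k=49): L=246 R=186
Round 3 (k=15): L=186 R=27
Round 4 (k=8): L=27 R=101
Round 5 (k=37): L=101 R=187
Round 6 (k=29): L=187 R=83

Answer: 187 83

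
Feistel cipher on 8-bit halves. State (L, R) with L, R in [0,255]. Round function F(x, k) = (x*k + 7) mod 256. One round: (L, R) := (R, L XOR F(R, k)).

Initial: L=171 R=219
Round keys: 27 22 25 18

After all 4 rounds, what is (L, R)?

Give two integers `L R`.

Round 1 (k=27): L=219 R=139
Round 2 (k=22): L=139 R=34
Round 3 (k=25): L=34 R=210
Round 4 (k=18): L=210 R=233

Answer: 210 233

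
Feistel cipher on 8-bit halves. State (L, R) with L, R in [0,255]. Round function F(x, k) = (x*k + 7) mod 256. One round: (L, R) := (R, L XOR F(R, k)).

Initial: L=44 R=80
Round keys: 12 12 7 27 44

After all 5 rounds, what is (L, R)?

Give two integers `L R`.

Round 1 (k=12): L=80 R=235
Round 2 (k=12): L=235 R=91
Round 3 (k=7): L=91 R=111
Round 4 (k=27): L=111 R=231
Round 5 (k=44): L=231 R=212

Answer: 231 212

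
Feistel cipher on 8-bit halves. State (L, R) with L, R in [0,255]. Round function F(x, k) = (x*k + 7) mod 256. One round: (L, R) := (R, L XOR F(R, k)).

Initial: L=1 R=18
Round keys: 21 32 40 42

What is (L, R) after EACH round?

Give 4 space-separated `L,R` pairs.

Answer: 18,128 128,21 21,207 207,232

Derivation:
Round 1 (k=21): L=18 R=128
Round 2 (k=32): L=128 R=21
Round 3 (k=40): L=21 R=207
Round 4 (k=42): L=207 R=232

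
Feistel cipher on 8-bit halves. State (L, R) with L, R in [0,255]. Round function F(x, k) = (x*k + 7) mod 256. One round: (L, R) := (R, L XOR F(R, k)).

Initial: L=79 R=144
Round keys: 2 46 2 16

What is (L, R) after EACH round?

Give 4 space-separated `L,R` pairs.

Round 1 (k=2): L=144 R=104
Round 2 (k=46): L=104 R=39
Round 3 (k=2): L=39 R=61
Round 4 (k=16): L=61 R=240

Answer: 144,104 104,39 39,61 61,240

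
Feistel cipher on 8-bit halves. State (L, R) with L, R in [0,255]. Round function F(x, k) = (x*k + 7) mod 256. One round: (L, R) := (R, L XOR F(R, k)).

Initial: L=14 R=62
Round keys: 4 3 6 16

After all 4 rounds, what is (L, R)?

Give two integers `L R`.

Round 1 (k=4): L=62 R=241
Round 2 (k=3): L=241 R=228
Round 3 (k=6): L=228 R=174
Round 4 (k=16): L=174 R=3

Answer: 174 3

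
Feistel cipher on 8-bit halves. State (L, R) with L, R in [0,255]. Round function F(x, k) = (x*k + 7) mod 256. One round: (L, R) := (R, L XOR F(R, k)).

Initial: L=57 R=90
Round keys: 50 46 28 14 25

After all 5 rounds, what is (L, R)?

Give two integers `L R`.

Round 1 (k=50): L=90 R=162
Round 2 (k=46): L=162 R=121
Round 3 (k=28): L=121 R=225
Round 4 (k=14): L=225 R=44
Round 5 (k=25): L=44 R=178

Answer: 44 178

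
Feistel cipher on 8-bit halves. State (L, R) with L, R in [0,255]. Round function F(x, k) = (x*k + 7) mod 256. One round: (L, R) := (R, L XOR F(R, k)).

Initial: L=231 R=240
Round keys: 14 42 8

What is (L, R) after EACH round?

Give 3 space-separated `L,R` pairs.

Round 1 (k=14): L=240 R=192
Round 2 (k=42): L=192 R=119
Round 3 (k=8): L=119 R=127

Answer: 240,192 192,119 119,127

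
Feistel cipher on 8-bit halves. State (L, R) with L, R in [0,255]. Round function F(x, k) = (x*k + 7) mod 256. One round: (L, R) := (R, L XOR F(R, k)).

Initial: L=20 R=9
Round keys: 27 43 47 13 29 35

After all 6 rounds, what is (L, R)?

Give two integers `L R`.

Round 1 (k=27): L=9 R=238
Round 2 (k=43): L=238 R=8
Round 3 (k=47): L=8 R=145
Round 4 (k=13): L=145 R=108
Round 5 (k=29): L=108 R=210
Round 6 (k=35): L=210 R=209

Answer: 210 209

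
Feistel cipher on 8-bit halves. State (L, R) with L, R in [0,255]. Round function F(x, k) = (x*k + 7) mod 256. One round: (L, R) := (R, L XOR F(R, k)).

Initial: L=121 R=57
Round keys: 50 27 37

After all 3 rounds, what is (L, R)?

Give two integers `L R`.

Answer: 78 29

Derivation:
Round 1 (k=50): L=57 R=80
Round 2 (k=27): L=80 R=78
Round 3 (k=37): L=78 R=29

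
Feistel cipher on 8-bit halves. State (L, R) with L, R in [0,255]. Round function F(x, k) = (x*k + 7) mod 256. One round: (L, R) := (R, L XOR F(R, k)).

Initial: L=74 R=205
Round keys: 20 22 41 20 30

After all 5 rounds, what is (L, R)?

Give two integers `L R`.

Answer: 239 159

Derivation:
Round 1 (k=20): L=205 R=65
Round 2 (k=22): L=65 R=80
Round 3 (k=41): L=80 R=150
Round 4 (k=20): L=150 R=239
Round 5 (k=30): L=239 R=159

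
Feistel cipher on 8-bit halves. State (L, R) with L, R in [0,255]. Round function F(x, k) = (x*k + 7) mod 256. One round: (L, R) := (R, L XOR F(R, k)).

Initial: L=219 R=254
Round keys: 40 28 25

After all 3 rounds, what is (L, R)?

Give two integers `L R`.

Answer: 41 100

Derivation:
Round 1 (k=40): L=254 R=108
Round 2 (k=28): L=108 R=41
Round 3 (k=25): L=41 R=100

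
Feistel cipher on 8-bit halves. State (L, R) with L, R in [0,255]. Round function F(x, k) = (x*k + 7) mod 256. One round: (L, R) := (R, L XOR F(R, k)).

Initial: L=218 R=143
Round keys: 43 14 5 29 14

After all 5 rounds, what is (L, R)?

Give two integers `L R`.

Answer: 36 34

Derivation:
Round 1 (k=43): L=143 R=214
Round 2 (k=14): L=214 R=52
Round 3 (k=5): L=52 R=221
Round 4 (k=29): L=221 R=36
Round 5 (k=14): L=36 R=34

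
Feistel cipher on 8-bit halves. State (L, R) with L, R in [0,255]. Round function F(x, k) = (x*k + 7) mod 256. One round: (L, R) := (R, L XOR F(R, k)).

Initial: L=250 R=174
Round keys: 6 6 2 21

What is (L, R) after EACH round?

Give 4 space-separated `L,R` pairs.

Round 1 (k=6): L=174 R=225
Round 2 (k=6): L=225 R=227
Round 3 (k=2): L=227 R=44
Round 4 (k=21): L=44 R=64

Answer: 174,225 225,227 227,44 44,64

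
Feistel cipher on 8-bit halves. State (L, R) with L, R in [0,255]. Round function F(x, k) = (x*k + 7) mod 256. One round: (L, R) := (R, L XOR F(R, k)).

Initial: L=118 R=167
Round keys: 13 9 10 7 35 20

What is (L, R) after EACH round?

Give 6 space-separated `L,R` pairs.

Answer: 167,244 244,60 60,171 171,136 136,52 52,159

Derivation:
Round 1 (k=13): L=167 R=244
Round 2 (k=9): L=244 R=60
Round 3 (k=10): L=60 R=171
Round 4 (k=7): L=171 R=136
Round 5 (k=35): L=136 R=52
Round 6 (k=20): L=52 R=159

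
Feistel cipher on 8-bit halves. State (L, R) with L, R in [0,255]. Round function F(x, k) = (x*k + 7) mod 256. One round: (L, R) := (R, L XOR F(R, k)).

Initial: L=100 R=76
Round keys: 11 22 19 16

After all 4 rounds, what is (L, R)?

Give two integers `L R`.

Round 1 (k=11): L=76 R=47
Round 2 (k=22): L=47 R=93
Round 3 (k=19): L=93 R=193
Round 4 (k=16): L=193 R=74

Answer: 193 74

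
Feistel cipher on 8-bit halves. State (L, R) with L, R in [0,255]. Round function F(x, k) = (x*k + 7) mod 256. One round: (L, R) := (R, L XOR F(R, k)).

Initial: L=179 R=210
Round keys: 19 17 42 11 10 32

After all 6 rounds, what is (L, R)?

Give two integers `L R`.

Answer: 222 168

Derivation:
Round 1 (k=19): L=210 R=46
Round 2 (k=17): L=46 R=199
Round 3 (k=42): L=199 R=131
Round 4 (k=11): L=131 R=111
Round 5 (k=10): L=111 R=222
Round 6 (k=32): L=222 R=168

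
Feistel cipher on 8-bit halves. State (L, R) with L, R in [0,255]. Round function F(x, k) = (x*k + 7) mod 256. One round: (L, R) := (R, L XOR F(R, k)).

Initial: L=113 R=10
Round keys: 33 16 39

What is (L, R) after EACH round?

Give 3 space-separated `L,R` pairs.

Answer: 10,32 32,13 13,34

Derivation:
Round 1 (k=33): L=10 R=32
Round 2 (k=16): L=32 R=13
Round 3 (k=39): L=13 R=34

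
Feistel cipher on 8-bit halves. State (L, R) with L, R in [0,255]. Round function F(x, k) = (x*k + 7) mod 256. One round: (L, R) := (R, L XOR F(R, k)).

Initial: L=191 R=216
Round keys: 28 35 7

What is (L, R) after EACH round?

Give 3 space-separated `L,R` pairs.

Answer: 216,24 24,151 151,48

Derivation:
Round 1 (k=28): L=216 R=24
Round 2 (k=35): L=24 R=151
Round 3 (k=7): L=151 R=48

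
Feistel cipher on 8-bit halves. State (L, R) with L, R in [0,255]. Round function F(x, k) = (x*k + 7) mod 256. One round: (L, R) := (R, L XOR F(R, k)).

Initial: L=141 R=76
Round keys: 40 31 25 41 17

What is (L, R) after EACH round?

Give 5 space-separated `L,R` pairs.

Answer: 76,106 106,145 145,90 90,224 224,189

Derivation:
Round 1 (k=40): L=76 R=106
Round 2 (k=31): L=106 R=145
Round 3 (k=25): L=145 R=90
Round 4 (k=41): L=90 R=224
Round 5 (k=17): L=224 R=189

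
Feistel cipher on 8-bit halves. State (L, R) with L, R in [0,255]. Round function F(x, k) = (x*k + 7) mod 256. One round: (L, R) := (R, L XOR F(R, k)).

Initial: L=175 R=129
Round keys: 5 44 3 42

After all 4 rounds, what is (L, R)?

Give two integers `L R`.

Round 1 (k=5): L=129 R=35
Round 2 (k=44): L=35 R=138
Round 3 (k=3): L=138 R=134
Round 4 (k=42): L=134 R=137

Answer: 134 137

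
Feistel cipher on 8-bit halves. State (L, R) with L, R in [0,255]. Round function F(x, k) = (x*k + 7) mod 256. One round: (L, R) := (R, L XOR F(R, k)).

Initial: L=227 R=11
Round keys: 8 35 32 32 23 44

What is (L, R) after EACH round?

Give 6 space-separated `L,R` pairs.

Answer: 11,188 188,176 176,187 187,215 215,227 227,220

Derivation:
Round 1 (k=8): L=11 R=188
Round 2 (k=35): L=188 R=176
Round 3 (k=32): L=176 R=187
Round 4 (k=32): L=187 R=215
Round 5 (k=23): L=215 R=227
Round 6 (k=44): L=227 R=220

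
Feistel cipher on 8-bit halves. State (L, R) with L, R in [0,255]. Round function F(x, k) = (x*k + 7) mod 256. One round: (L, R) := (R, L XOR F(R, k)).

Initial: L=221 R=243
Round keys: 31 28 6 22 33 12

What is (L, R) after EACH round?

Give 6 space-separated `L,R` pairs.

Answer: 243,169 169,112 112,14 14,75 75,188 188,156

Derivation:
Round 1 (k=31): L=243 R=169
Round 2 (k=28): L=169 R=112
Round 3 (k=6): L=112 R=14
Round 4 (k=22): L=14 R=75
Round 5 (k=33): L=75 R=188
Round 6 (k=12): L=188 R=156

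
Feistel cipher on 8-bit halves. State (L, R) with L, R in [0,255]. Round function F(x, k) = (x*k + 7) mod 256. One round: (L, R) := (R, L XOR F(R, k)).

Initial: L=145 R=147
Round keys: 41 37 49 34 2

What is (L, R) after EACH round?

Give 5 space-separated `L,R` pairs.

Round 1 (k=41): L=147 R=3
Round 2 (k=37): L=3 R=229
Round 3 (k=49): L=229 R=223
Round 4 (k=34): L=223 R=64
Round 5 (k=2): L=64 R=88

Answer: 147,3 3,229 229,223 223,64 64,88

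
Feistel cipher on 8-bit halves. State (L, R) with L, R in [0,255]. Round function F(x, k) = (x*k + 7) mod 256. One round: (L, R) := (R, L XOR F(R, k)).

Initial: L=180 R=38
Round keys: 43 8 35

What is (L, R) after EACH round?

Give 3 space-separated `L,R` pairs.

Round 1 (k=43): L=38 R=221
Round 2 (k=8): L=221 R=201
Round 3 (k=35): L=201 R=95

Answer: 38,221 221,201 201,95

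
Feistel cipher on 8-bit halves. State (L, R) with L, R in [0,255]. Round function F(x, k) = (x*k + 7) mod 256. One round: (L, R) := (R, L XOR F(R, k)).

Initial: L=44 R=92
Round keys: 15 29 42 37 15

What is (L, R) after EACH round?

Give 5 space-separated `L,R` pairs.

Round 1 (k=15): L=92 R=71
Round 2 (k=29): L=71 R=78
Round 3 (k=42): L=78 R=148
Round 4 (k=37): L=148 R=37
Round 5 (k=15): L=37 R=166

Answer: 92,71 71,78 78,148 148,37 37,166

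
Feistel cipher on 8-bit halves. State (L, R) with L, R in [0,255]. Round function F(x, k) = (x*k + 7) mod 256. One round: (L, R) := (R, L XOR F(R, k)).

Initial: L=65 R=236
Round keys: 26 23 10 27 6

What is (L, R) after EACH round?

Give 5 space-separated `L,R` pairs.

Round 1 (k=26): L=236 R=190
Round 2 (k=23): L=190 R=245
Round 3 (k=10): L=245 R=39
Round 4 (k=27): L=39 R=209
Round 5 (k=6): L=209 R=202

Answer: 236,190 190,245 245,39 39,209 209,202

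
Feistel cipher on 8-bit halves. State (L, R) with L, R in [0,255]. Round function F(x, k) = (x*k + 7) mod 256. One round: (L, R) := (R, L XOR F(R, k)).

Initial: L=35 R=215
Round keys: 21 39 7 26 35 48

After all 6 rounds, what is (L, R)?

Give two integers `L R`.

Answer: 156 171

Derivation:
Round 1 (k=21): L=215 R=137
Round 2 (k=39): L=137 R=49
Round 3 (k=7): L=49 R=215
Round 4 (k=26): L=215 R=236
Round 5 (k=35): L=236 R=156
Round 6 (k=48): L=156 R=171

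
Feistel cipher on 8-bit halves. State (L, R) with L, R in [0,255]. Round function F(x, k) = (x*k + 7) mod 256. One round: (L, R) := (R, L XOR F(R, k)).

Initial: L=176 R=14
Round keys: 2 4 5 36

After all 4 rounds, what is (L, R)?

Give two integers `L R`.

Answer: 75 206

Derivation:
Round 1 (k=2): L=14 R=147
Round 2 (k=4): L=147 R=93
Round 3 (k=5): L=93 R=75
Round 4 (k=36): L=75 R=206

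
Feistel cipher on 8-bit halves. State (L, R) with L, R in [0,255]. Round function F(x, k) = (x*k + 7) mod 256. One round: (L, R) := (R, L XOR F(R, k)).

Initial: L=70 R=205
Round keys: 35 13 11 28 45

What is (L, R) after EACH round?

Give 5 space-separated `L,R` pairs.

Answer: 205,72 72,98 98,117 117,177 177,81

Derivation:
Round 1 (k=35): L=205 R=72
Round 2 (k=13): L=72 R=98
Round 3 (k=11): L=98 R=117
Round 4 (k=28): L=117 R=177
Round 5 (k=45): L=177 R=81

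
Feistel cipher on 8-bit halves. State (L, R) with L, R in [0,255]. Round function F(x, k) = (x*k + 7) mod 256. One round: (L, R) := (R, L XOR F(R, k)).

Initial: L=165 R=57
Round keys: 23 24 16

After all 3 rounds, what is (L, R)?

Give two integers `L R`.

Round 1 (k=23): L=57 R=131
Round 2 (k=24): L=131 R=118
Round 3 (k=16): L=118 R=228

Answer: 118 228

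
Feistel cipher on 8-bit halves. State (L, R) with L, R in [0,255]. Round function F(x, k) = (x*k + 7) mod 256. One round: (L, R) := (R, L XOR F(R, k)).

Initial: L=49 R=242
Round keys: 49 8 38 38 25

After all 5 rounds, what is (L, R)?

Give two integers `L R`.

Answer: 64 202

Derivation:
Round 1 (k=49): L=242 R=104
Round 2 (k=8): L=104 R=181
Round 3 (k=38): L=181 R=141
Round 4 (k=38): L=141 R=64
Round 5 (k=25): L=64 R=202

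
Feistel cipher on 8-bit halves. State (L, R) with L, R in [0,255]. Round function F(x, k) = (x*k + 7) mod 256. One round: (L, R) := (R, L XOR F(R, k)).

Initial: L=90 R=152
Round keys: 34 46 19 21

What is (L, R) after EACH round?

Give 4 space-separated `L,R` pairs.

Round 1 (k=34): L=152 R=109
Round 2 (k=46): L=109 R=5
Round 3 (k=19): L=5 R=11
Round 4 (k=21): L=11 R=235

Answer: 152,109 109,5 5,11 11,235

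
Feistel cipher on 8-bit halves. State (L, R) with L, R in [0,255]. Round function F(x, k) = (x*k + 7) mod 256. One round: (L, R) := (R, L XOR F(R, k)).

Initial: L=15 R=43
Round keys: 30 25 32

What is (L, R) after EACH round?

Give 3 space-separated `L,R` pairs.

Round 1 (k=30): L=43 R=30
Round 2 (k=25): L=30 R=222
Round 3 (k=32): L=222 R=217

Answer: 43,30 30,222 222,217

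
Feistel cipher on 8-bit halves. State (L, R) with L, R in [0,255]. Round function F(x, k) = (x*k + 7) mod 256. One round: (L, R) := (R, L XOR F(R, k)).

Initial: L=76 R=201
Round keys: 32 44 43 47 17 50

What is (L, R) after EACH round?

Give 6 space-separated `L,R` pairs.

Answer: 201,107 107,162 162,86 86,115 115,252 252,76

Derivation:
Round 1 (k=32): L=201 R=107
Round 2 (k=44): L=107 R=162
Round 3 (k=43): L=162 R=86
Round 4 (k=47): L=86 R=115
Round 5 (k=17): L=115 R=252
Round 6 (k=50): L=252 R=76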